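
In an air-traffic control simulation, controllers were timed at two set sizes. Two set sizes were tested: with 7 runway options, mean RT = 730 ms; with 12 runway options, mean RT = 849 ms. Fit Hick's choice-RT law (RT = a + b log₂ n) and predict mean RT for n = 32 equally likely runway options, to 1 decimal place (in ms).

Fit slope and intercept:
  b = (849 − 730) / (log₂ 12 − log₂ 7) = 119 / (3.5850 − 2.8074) = 153.033 ms/bit
  a = 730 − 153.033 × 2.8074 = 300.381 ms
Then RT(32) = 300.381 + 153.033 × log₂ 32 = 300.381 + 153.033 × 5 ≈ 1065.548 ms.

1065.5 ms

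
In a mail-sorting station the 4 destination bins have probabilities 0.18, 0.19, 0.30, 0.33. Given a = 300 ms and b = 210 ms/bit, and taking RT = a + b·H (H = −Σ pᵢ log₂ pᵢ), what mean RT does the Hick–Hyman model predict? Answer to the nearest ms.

Entropy contributions −pᵢ log₂ pᵢ: 0.4453, 0.4552, 0.5211, 0.5278; sum H = 1.9494 bits.
RT = a + bH = 300 + 210·1.9494 = 709.38 ms.

709 ms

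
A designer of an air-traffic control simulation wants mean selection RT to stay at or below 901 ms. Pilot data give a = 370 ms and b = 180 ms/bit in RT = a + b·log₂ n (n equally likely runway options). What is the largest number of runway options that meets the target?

7

Information budget: (901 − 370)/180 = 2.9500 bits, so n ≤ 2^2.9500 = 7.727 → at most 7.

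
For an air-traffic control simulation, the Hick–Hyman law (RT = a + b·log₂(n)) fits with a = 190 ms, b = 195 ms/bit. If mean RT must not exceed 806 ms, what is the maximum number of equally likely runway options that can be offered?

Set 190 + 195·log₂ n ≤ 806 → log₂ n ≤ (806 − 190)/195 = 3.1590.
So n ≤ 2^3.1590 = 8.932; the largest integer n is 8.

8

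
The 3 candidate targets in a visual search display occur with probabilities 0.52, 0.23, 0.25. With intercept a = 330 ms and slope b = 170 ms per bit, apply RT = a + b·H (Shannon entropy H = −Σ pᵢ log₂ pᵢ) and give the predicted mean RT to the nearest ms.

581 ms

Entropy contributions −pᵢ log₂ pᵢ: 0.4906, 0.4877, 0.5000; sum H = 1.4782 bits.
RT = a + bH = 330 + 170·1.4782 = 581.30 ms.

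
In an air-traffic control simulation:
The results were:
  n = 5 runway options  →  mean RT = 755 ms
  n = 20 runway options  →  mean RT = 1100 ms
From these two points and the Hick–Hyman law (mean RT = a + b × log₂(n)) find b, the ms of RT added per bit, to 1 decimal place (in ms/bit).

172.5 ms/bit

Slope: b = (1100 − 755) / (log₂ 20 − log₂ 5) = 345/2.0000 = 172.500 ms/bit.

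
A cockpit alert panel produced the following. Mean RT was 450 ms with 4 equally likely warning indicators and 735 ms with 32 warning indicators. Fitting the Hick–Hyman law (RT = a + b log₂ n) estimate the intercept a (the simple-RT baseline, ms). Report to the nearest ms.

Slope: b = (735 − 450) / (log₂ 32 − log₂ 4) = 285/3.0000 = 95 ms/bit.
Intercept: a = 450 − 95·log₂(4) = 260.000 ms.

260 ms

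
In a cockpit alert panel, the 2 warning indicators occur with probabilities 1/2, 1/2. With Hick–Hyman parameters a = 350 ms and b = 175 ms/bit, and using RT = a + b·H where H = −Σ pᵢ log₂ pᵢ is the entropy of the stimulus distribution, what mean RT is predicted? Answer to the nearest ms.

Each term −pᵢ log₂ pᵢ: 0.5·1 + 0.5·1; summed, H = 1.000 bits.
Mean RT = a + bH = 350 + 175·1.000 = 525.00 ms.

525 ms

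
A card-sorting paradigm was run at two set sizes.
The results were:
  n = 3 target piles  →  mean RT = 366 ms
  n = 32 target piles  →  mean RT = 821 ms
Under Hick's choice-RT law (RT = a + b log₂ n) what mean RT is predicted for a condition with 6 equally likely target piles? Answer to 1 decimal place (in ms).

Solve the two-equation system in a and b:
  b = (821 − 366) / (log₂ 32 − log₂ 3) = 455 / (5 − 1.5850) = 133.234 ms/bit
  a = 366 − 133.234 × 1.5850 = 154.829 ms
Then RT(6) = 154.829 + 133.234 × log₂ 6 = 154.829 + 133.234 × 2.5850 ≈ 499.234 ms.

499.2 ms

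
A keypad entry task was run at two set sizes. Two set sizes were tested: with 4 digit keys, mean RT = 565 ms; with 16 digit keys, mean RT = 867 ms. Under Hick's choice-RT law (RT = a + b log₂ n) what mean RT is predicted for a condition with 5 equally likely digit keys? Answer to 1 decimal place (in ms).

613.6 ms

With log₂ n on the abscissa the relation is linear; from the two conditions:
  b = (867 − 565) / (log₂ 16 − log₂ 4) = 302 / (4 − 2) = 151.000 ms/bit
  a = 565 − 151.000 × 2 = 263.000 ms
Then RT(5) = 263.000 + 151.000 × log₂ 5 = 263.000 + 151.000 × 2.3219 ≈ 613.611 ms.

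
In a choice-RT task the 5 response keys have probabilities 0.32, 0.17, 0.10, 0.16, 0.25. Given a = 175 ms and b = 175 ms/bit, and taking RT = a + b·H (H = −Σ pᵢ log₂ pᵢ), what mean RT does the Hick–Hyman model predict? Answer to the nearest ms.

H = 0.32·log₂(1/0.32) + 0.17·log₂(1/0.17) + 0.10·log₂(1/0.10) + 0.16·log₂(1/0.16) + 0.25·log₂(1/0.25) = 2.2158 bits.
RT = 175 + 175 × 2.2158 = 562.77 ms.

563 ms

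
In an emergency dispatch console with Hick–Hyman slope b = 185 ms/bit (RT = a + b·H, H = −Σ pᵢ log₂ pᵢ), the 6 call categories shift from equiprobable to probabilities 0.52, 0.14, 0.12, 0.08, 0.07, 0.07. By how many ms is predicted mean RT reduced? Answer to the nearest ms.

93 ms

The RT saving is b·ΔH. Equiprobable H₀ = log₂(6) = 2.5850 bits; with the given probabilities H = 2.0834 bits.
b·(H₀ − H) = 185 × (2.5850 − 2.0834) = 92.79 ms.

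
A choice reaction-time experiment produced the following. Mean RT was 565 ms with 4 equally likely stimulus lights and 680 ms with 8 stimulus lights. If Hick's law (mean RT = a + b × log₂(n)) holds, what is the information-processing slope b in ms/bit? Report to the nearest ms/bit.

b = (RT₂ − RT₁)/(log₂ n₂ − log₂ n₁) = (680 − 565)/(3 − 2) = 115 ms/bit.

115 ms/bit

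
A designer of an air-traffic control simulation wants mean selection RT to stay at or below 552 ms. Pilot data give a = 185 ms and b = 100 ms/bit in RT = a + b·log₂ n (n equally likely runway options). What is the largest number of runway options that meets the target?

100·log₂ n ≤ 552 − 185 = 367, giving log₂ n ≤ 3.6700 and n ≤ 12.729. The largest whole number is 12.

12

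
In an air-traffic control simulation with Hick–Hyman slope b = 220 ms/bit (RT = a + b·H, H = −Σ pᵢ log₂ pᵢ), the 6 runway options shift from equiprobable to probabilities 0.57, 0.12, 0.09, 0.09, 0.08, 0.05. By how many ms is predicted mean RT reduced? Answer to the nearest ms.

137 ms

Equiprobable entropy H₀ = log₂ 6 = 2.5850 bits.
Skewed entropy H = −Σ pᵢ log₂ pᵢ = 1.9622 bits.
ΔRT = b·(H₀ − H) = 220 × 0.6227 = 137.00 ms.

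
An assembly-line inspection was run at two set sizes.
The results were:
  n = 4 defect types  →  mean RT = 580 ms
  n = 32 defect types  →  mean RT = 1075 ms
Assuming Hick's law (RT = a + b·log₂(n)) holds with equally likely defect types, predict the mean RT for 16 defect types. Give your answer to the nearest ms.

910 ms

RT is linear in log₂ n, so two points fix the line:
  b = (1075 − 580) / (log₂ 32 − log₂ 4) = 495 / (5 − 2) = 165 ms/bit
  a = 580 − 165 × 2 = 250 ms
Then RT(16) = 250 + 165 × log₂ 16 = 250 + 165 × 4 ≈ 910.000 ms.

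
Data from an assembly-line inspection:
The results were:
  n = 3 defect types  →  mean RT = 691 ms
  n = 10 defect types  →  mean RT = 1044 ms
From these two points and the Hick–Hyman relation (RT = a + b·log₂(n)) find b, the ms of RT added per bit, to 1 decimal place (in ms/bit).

Slope: b = (1044 − 691) / (log₂ 10 − log₂ 3) = 353/1.7370 = 203.228 ms/bit.

203.2 ms/bit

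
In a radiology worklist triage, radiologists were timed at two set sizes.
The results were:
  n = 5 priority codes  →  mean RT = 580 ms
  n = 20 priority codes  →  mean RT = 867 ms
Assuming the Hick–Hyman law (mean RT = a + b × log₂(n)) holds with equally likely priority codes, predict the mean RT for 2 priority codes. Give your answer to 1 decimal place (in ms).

390.3 ms

With log₂ n on the abscissa the relation is linear; from the two conditions:
  b = (867 − 580) / (log₂ 20 − log₂ 5) = 287 / (4.3219 − 2.3219) = 143.500 ms/bit
  a = 580 − 143.500 × 2.3219 = 246.803 ms
Then RT(2) = 246.803 + 143.500 × log₂ 2 = 246.803 + 143.500 × 1 ≈ 390.303 ms.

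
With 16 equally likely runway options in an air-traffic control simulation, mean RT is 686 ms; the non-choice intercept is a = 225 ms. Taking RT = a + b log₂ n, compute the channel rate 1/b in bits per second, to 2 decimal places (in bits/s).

8.68 bits/s

b = (686 − 225)/log₂ 16 = 461/4 = 115.250 ms per bit = 0.11525 s/bit; the reciprocal is 8.677 bits/s.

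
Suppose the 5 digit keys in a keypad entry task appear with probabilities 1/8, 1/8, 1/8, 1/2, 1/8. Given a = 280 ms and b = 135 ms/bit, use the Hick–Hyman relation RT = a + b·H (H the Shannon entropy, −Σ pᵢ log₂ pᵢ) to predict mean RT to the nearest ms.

H = −Σ pᵢ log₂ pᵢ = 0.125·3 + 0.125·3 + 0.125·3 + 0.5·1 + 0.125·3 = 2.000 bits.
RT = 280 + 135 × 2.000 = 550.00 ms.

550 ms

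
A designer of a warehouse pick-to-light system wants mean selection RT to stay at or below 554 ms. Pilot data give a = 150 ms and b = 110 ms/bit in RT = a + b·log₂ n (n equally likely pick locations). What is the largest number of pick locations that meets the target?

Set 150 + 110·log₂ n ≤ 554 → log₂ n ≤ (554 − 150)/110 = 3.6727.
So n ≤ 2^3.6727 = 12.753; the largest integer n is 12.

12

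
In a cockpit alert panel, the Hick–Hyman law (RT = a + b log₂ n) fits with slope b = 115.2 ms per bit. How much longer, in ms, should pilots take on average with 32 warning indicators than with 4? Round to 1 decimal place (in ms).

345.6 ms

ΔRT = (a + b log₂ n₂) − (a + b log₂ n₁) = b·(log₂ n₂ − log₂ n₁).
log₂(32) − log₂(4) = log₂(32/4) = log₂(8) = 3.
ΔRT = 115.2 × 3.0000 = 345.600 ms.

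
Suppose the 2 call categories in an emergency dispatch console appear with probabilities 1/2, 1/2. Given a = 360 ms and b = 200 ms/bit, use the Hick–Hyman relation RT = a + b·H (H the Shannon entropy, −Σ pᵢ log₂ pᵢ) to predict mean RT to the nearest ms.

560 ms

H = −Σ pᵢ log₂ pᵢ = 0.5·1 + 0.5·1 = 1.000 bits.
RT = 360 + 200 × 1.000 = 560.00 ms.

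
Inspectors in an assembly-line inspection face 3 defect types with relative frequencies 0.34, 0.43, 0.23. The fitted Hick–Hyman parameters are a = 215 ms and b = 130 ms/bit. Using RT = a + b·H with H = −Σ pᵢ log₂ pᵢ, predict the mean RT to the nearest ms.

Entropy contributions −pᵢ log₂ pᵢ: 0.5292, 0.5236, 0.4877; sum H = 1.5404 bits.
RT = a + bH = 215 + 130·1.5404 = 415.25 ms.

415 ms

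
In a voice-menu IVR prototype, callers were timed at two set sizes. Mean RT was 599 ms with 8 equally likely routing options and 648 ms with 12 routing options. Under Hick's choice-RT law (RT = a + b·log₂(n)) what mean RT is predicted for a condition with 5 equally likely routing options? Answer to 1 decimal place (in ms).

Solve the two-equation system in a and b:
  b = (648 − 599) / (log₂ 12 − log₂ 8) = 49 / (3.5850 − 3) = 83.766 ms/bit
  a = 599 − 83.766 × 3 = 347.702 ms
Then RT(5) = 347.702 + 83.766 × log₂ 5 = 347.702 + 83.766 × 2.3219 ≈ 542.201 ms.

542.2 ms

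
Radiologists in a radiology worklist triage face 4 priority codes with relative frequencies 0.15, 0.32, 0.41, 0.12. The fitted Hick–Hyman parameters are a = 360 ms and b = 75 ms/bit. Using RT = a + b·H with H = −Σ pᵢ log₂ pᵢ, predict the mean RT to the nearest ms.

497 ms

Entropy contributions −pᵢ log₂ pᵢ: 0.4105, 0.5260, 0.5274, 0.3671; sum H = 1.8310 bits.
RT = a + bH = 360 + 75·1.8310 = 497.33 ms.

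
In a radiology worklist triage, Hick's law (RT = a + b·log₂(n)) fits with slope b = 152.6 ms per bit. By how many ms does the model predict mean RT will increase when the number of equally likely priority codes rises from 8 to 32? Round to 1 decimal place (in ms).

ΔRT = (a + b log₂ n₂) − (a + b log₂ n₁) = b·(log₂ n₂ − log₂ n₁).
log₂(32) − log₂(8) = log₂(32/8) = log₂(4) = 2.
ΔRT = 152.6 × 2.0000 = 305.200 ms.

305.2 ms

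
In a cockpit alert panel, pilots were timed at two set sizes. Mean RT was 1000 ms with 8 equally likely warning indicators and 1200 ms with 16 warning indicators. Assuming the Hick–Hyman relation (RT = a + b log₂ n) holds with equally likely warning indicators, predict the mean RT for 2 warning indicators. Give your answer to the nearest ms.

Solve the two-equation system in a and b:
  b = (1200 − 1000) / (log₂ 16 − log₂ 8) = 200 / (4 − 3) = 200 ms/bit
  a = 1000 − 200 × 3 = 400 ms
Then RT(2) = 400 + 200 × log₂ 2 = 400 + 200 × 1 ≈ 600.000 ms.

600 ms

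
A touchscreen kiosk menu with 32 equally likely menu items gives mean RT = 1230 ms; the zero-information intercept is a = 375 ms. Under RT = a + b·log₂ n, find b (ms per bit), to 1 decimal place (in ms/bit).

log₂(32) = 5 bits.
b = (RT − a)/log₂ n = (1230 − 375) / 5 = 171.000 ms/bit.

171.0 ms/bit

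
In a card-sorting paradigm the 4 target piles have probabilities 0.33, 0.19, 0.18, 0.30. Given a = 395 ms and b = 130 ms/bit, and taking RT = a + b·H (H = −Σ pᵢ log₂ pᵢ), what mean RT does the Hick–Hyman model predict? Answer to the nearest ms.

H = 0.33·log₂(1/0.33) + 0.19·log₂(1/0.19) + 0.18·log₂(1/0.18) + 0.30·log₂(1/0.30) = 1.9494 bits.
RT = 395 + 130 × 1.9494 = 648.43 ms.

648 ms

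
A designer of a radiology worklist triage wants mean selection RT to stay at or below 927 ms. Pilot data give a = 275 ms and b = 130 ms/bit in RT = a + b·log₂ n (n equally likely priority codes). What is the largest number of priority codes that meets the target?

32

130·log₂ n ≤ 927 − 275 = 652, giving log₂ n ≤ 5.0154 and n ≤ 32.343. The largest whole number is 32.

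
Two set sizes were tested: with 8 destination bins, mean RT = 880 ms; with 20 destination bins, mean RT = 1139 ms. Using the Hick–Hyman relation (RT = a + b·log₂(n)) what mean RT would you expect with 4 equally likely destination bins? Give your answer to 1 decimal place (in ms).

With log₂ n on the abscissa the relation is linear; from the two conditions:
  b = (1139 − 880) / (log₂ 20 − log₂ 8) = 259 / (4.3219 − 3) = 195.926 ms/bit
  a = 880 − 195.926 × 3 = 292.222 ms
Then RT(4) = 292.222 + 195.926 × log₂ 4 = 292.222 + 195.926 × 2 ≈ 684.074 ms.

684.1 ms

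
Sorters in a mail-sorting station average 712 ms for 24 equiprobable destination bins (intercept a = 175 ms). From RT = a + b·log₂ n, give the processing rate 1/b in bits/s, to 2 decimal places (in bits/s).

b = (712 − 175)/log₂ 24 = 537/4.5850 = 117.122 ms per bit = 0.11712 s/bit; the reciprocal is 8.538 bits/s.

8.54 bits/s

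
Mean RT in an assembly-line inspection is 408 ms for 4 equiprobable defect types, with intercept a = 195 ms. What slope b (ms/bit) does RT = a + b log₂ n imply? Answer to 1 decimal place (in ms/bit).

106.5 ms/bit

b = (408 − 195) / log₂(4) = 213 / 2 = 106.500 ms/bit.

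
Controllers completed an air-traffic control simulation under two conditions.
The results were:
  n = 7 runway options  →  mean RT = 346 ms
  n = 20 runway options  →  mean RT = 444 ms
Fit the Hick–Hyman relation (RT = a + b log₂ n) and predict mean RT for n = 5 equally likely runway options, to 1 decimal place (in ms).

314.6 ms

With log₂ n on the abscissa the relation is linear; from the two conditions:
  b = (444 − 346) / (log₂ 20 − log₂ 7) = 98 / (4.3219 − 2.8074) = 64.705 ms/bit
  a = 346 − 64.705 × 2.8074 = 164.351 ms
Then RT(5) = 164.351 + 64.705 × log₂ 5 = 164.351 + 64.705 × 2.3219 ≈ 314.591 ms.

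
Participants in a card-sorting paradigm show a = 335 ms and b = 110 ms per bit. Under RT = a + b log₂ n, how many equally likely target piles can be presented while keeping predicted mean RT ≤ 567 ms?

Information budget: (567 − 335)/110 = 2.1091 bits, so n ≤ 2^2.1091 = 4.314 → at most 4.

4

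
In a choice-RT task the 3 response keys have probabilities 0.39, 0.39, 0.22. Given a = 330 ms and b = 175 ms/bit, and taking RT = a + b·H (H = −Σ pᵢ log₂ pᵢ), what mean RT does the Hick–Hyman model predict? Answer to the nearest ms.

H = 0.39·log₂(1/0.39) + 0.39·log₂(1/0.39) + 0.22·log₂(1/0.22) = 1.5402 bits.
RT = 330 + 175 × 1.5402 = 599.53 ms.

600 ms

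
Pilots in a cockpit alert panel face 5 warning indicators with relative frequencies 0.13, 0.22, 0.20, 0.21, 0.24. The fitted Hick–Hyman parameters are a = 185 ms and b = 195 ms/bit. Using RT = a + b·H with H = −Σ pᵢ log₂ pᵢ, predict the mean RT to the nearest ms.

632 ms

Entropy contributions −pᵢ log₂ pᵢ: 0.3826, 0.4806, 0.4644, 0.4728, 0.4941; sum H = 2.2946 bits.
RT = a + bH = 185 + 195·2.2946 = 632.44 ms.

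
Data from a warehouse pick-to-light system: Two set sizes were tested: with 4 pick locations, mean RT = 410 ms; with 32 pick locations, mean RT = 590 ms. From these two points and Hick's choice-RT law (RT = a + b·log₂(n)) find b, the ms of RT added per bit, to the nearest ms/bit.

Slope: b = (590 − 410) / (log₂ 32 − log₂ 4) = 180/3.0000 = 60 ms/bit.

60 ms/bit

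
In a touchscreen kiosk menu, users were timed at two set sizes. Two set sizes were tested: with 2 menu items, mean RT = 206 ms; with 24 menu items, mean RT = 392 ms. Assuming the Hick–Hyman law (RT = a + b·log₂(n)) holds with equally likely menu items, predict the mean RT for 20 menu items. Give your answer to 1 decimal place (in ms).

378.4 ms

With log₂ n on the abscissa the relation is linear; from the two conditions:
  b = (392 − 206) / (log₂ 24 − log₂ 2) = 186 / (4.5850 − 1) = 51.883 ms/bit
  a = 206 − 51.883 × 1 = 154.117 ms
Then RT(20) = 154.117 + 51.883 × log₂ 20 = 154.117 + 51.883 × 4.3219 ≈ 378.353 ms.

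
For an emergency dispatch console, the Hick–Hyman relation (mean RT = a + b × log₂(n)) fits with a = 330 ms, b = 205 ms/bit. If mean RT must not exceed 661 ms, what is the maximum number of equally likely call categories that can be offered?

3

205·log₂ n ≤ 661 − 330 = 331, giving log₂ n ≤ 1.6146 and n ≤ 3.062. The largest whole number is 3.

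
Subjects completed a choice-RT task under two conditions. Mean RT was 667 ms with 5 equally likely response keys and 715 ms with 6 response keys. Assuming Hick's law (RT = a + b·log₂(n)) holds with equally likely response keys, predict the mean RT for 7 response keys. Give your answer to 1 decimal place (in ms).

Solve the two-equation system in a and b:
  b = (715 − 667) / (log₂ 6 − log₂ 5) = 48 / (2.5850 − 2.3219) = 182.486 ms/bit
  a = 667 − 182.486 × 2.3219 = 243.281 ms
Then RT(7) = 243.281 + 182.486 × log₂ 7 = 243.281 + 182.486 × 2.8074 ≈ 755.583 ms.

755.6 ms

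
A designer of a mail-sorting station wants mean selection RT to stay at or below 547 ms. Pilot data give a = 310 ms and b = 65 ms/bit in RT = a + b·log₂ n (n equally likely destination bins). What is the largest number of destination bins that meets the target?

65·log₂ n ≤ 547 − 310 = 237, giving log₂ n ≤ 3.6462 and n ≤ 12.520. The largest whole number is 12.

12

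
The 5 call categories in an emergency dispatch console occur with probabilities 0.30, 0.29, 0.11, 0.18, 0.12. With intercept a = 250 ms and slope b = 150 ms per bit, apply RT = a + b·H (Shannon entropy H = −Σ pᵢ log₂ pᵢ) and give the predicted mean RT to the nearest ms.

H = 0.30·log₂(1/0.30) + 0.29·log₂(1/0.29) + 0.11·log₂(1/0.11) + 0.18·log₂(1/0.18) + 0.12·log₂(1/0.12) = 2.2017 bits.
RT = 250 + 150 × 2.2017 = 580.25 ms.

580 ms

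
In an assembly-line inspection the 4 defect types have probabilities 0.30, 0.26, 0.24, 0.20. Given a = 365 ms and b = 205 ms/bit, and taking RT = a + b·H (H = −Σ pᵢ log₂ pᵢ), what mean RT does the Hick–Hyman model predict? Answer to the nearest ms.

772 ms

H = 0.30·log₂(1/0.30) + 0.26·log₂(1/0.26) + 0.24·log₂(1/0.24) + 0.20·log₂(1/0.20) = 1.9849 bits.
RT = 365 + 205 × 1.9849 = 771.90 ms.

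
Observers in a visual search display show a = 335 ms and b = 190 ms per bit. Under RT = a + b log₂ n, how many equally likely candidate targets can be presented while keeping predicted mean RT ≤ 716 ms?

190·log₂ n ≤ 716 − 335 = 381, giving log₂ n ≤ 2.0053 and n ≤ 4.015. The largest whole number is 4.

4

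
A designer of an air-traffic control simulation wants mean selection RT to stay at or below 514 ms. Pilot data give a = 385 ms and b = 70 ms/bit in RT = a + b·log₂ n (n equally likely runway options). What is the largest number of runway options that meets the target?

Information budget: (514 − 385)/70 = 1.8429 bits, so n ≤ 2^1.8429 = 3.587 → at most 3.

3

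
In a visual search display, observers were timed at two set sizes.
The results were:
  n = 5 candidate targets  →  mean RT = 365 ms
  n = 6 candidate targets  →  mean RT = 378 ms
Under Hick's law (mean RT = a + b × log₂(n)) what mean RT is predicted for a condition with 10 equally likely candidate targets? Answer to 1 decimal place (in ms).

414.4 ms

Solve the two-equation system in a and b:
  b = (378 − 365) / (log₂ 6 − log₂ 5) = 13 / (2.5850 − 2.3219) = 49.423 ms/bit
  a = 365 − 49.423 × 2.3219 = 250.243 ms
Then RT(10) = 250.243 + 49.423 × log₂ 10 = 250.243 + 49.423 × 3.3219 ≈ 414.423 ms.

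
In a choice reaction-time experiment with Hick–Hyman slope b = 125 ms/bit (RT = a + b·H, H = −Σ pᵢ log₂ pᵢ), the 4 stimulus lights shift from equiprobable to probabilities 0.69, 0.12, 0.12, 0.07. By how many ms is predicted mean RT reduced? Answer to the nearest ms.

78 ms

The RT saving is b·ΔH. Equiprobable H₀ = log₂(4) = 2.0000 bits; with the given probabilities H = 1.3721 bits.
b·(H₀ − H) = 125 × (2.0000 − 1.3721) = 78.49 ms.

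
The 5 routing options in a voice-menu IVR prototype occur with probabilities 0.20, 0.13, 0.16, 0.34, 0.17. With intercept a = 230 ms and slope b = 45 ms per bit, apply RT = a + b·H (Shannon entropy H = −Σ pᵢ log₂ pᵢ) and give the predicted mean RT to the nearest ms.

H = 0.20·log₂(1/0.20) + 0.13·log₂(1/0.13) + 0.16·log₂(1/0.16) + 0.34·log₂(1/0.34) + 0.17·log₂(1/0.17) = 2.2338 bits.
RT = 230 + 45 × 2.2338 = 330.52 ms.

331 ms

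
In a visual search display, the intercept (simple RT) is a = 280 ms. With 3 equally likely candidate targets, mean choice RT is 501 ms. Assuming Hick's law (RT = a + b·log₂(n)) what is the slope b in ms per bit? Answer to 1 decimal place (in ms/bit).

139.4 ms/bit

log₂(3) = 1.5850 bits.
b = (RT − a)/log₂ n = (501 − 280) / 1.5850 = 139.435 ms/bit.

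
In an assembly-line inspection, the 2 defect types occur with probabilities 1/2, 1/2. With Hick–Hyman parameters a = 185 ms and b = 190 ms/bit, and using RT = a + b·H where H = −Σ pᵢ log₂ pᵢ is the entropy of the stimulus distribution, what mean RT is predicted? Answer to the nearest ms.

375 ms

H = −Σ pᵢ log₂ pᵢ = 0.5·1 + 0.5·1 = 1.000 bits.
RT = 185 + 190 × 1.000 = 375.00 ms.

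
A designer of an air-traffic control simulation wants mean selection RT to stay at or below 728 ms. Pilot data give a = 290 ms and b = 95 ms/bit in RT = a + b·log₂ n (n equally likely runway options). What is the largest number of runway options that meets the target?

Set 290 + 95·log₂ n ≤ 728 → log₂ n ≤ (728 − 290)/95 = 4.6105.
So n ≤ 2^4.6105 = 24.429; the largest integer n is 24.

24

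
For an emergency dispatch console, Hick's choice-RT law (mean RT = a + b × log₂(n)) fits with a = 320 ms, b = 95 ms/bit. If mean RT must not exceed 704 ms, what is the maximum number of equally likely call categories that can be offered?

16

Set 320 + 95·log₂ n ≤ 704 → log₂ n ≤ (704 − 320)/95 = 4.0421.
So n ≤ 2^4.0421 = 16.474; the largest integer n is 16.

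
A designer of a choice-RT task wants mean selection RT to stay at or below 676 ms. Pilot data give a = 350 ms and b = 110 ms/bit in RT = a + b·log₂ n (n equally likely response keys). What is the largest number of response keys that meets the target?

7

110·log₂ n ≤ 676 − 350 = 326, giving log₂ n ≤ 2.9636 and n ≤ 7.801. The largest whole number is 7.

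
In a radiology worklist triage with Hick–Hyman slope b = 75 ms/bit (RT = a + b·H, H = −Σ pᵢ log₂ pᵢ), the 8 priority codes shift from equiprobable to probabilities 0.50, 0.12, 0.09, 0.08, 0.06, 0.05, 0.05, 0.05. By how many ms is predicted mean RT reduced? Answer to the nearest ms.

Equiprobable entropy H₀ = log₂ 8 = 3.0000 bits.
Skewed entropy H = −Σ pᵢ log₂ pᵢ = 2.3631 bits.
ΔRT = b·(H₀ − H) = 75 × 0.6369 = 47.77 ms.

48 ms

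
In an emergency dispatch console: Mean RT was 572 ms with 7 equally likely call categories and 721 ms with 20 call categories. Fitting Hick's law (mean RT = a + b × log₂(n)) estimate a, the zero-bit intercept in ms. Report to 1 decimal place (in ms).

295.8 ms

b = (RT₂ − RT₁)/(log₂ n₂ − log₂ n₁) = (721 − 572)/(4.3219 − 2.8074) = 98.378 ms/bit.
a = RT₁ − b·log₂ n₁ = 572 − 98.378 × 2.8074 = 295.819 ms.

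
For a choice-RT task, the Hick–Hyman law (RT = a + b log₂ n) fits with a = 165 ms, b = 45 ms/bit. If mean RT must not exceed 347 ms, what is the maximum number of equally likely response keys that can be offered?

45·log₂ n ≤ 347 − 165 = 182, giving log₂ n ≤ 4.0444 and n ≤ 16.501. The largest whole number is 16.

16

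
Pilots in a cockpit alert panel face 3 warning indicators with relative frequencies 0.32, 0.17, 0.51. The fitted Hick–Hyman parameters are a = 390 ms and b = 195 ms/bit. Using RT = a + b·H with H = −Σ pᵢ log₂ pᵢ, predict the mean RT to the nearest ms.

Entropy contributions −pᵢ log₂ pᵢ: 0.5260, 0.4346, 0.4954; sum H = 1.4561 bits.
RT = a + bH = 390 + 195·1.4561 = 673.93 ms.

674 ms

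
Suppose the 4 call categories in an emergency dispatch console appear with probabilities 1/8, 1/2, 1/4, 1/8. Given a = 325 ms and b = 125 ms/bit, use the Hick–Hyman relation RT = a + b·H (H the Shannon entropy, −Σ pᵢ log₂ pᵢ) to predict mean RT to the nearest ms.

544 ms

H = −Σ pᵢ log₂ pᵢ = 0.125·3 + 0.5·1 + 0.25·2 + 0.125·3 = 1.750 bits.
RT = 325 + 125 × 1.750 = 543.75 ms.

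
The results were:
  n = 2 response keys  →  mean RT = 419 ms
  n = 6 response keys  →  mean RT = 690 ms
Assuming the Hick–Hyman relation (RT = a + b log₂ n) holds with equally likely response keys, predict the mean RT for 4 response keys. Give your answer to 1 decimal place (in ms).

With log₂ n on the abscissa the relation is linear; from the two conditions:
  b = (690 − 419) / (log₂ 6 − log₂ 2) = 271 / (2.5850 − 1) = 170.982 ms/bit
  a = 419 − 170.982 × 1 = 248.018 ms
Then RT(4) = 248.018 + 170.982 × log₂ 4 = 248.018 + 170.982 × 2 ≈ 589.982 ms.

590.0 ms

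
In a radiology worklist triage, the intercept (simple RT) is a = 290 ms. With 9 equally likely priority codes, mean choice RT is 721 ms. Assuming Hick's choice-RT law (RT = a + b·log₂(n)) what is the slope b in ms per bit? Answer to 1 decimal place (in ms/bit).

b = (721 − 290) / log₂(9) = 431 / 3.1699 = 135.965 ms/bit.

136.0 ms/bit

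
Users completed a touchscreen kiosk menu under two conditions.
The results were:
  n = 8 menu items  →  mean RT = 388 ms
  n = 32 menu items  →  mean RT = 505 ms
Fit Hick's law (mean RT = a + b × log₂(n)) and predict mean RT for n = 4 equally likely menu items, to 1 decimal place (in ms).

With log₂ n on the abscissa the relation is linear; from the two conditions:
  b = (505 − 388) / (log₂ 32 − log₂ 8) = 117 / (5 − 3) = 58.500 ms/bit
  a = 388 − 58.500 × 3 = 212.500 ms
Then RT(4) = 212.500 + 58.500 × log₂ 4 = 212.500 + 58.500 × 2 ≈ 329.500 ms.

329.5 ms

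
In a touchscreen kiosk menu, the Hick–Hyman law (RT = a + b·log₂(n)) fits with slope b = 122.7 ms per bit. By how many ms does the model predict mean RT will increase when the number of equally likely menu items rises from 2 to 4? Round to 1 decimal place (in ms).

ΔRT = (a + b log₂ n₂) − (a + b log₂ n₁) = b·(log₂ n₂ − log₂ n₁).
log₂(4) − log₂(2) = log₂(4/2) = log₂(2) = 1.
ΔRT = 122.7 × 1.0000 = 122.700 ms.

122.7 ms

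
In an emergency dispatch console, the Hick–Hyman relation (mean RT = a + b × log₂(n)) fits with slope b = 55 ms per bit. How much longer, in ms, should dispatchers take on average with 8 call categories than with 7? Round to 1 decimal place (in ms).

10.6 ms

The intercept a cancels: ΔRT = b·(log₂ n₂ − log₂ n₁) = b·log₂(n₂/n₁).
log₂(8) − log₂(7) = 3 − 2.8074 = 0.1926.
ΔRT = 55 × 0.1926 = 10.595 ms.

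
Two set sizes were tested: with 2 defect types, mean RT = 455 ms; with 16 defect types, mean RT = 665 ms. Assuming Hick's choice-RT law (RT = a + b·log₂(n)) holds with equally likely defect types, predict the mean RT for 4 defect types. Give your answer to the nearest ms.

525 ms

Solve the two-equation system in a and b:
  b = (665 − 455) / (log₂ 16 − log₂ 2) = 210 / (4 − 1) = 70 ms/bit
  a = 455 − 70 × 1 = 385 ms
Then RT(4) = 385 + 70 × log₂ 4 = 385 + 70 × 2 ≈ 525.000 ms.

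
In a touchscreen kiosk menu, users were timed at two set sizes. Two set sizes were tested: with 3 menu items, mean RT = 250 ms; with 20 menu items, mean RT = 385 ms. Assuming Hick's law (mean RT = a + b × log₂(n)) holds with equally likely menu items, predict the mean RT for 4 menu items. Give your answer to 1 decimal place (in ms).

Solve the two-equation system in a and b:
  b = (385 − 250) / (log₂ 20 − log₂ 3) = 135 / (4.3219 − 1.5850) = 49.325 ms/bit
  a = 250 − 49.325 × 1.5850 = 171.822 ms
Then RT(4) = 171.822 + 49.325 × log₂ 4 = 171.822 + 49.325 × 2 ≈ 270.472 ms.

270.5 ms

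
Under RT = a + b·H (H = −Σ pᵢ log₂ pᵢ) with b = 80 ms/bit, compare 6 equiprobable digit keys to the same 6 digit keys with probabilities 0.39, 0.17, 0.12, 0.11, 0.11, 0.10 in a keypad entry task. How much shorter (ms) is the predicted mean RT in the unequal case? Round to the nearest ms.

18 ms

The RT saving is b·ΔH. Equiprobable H₀ = log₂(6) = 2.5850 bits; with the given probabilities H = 2.3642 bits.
b·(H₀ − H) = 80 × (2.5850 − 2.3642) = 17.66 ms.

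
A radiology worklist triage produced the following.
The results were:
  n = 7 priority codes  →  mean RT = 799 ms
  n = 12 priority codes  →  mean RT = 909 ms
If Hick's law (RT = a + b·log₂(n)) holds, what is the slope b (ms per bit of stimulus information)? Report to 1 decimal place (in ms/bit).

b = (RT₂ − RT₁)/(log₂ n₂ − log₂ n₁) = (909 − 799)/(3.5850 − 2.8074) = 141.460 ms/bit.

141.5 ms/bit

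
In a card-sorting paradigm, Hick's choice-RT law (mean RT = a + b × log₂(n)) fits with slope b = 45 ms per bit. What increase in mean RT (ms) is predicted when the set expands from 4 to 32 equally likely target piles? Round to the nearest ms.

ΔRT = (a + b log₂ n₂) − (a + b log₂ n₁) = b·(log₂ n₂ − log₂ n₁).
log₂(32) − log₂(4) = log₂(32/4) = log₂(8) = 3.
ΔRT = 45 × 3.0000 = 135.000 ms.

135 ms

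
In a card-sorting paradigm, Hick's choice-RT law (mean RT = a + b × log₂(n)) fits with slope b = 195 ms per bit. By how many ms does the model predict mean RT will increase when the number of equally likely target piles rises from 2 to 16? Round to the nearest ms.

The intercept a cancels: ΔRT = b·(log₂ n₂ − log₂ n₁) = b·log₂(n₂/n₁).
log₂(16) − log₂(2) = log₂(16/2) = log₂(8) = 3.
ΔRT = 195 × 3.0000 = 585.000 ms.

585 ms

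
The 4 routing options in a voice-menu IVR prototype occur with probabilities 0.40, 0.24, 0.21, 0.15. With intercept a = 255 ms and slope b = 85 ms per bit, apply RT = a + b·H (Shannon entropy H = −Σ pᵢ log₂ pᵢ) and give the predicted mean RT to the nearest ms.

H = 0.40·log₂(1/0.40) + 0.24·log₂(1/0.24) + 0.21·log₂(1/0.21) + 0.15·log₂(1/0.15) = 1.9063 bits.
RT = 255 + 85 × 1.9063 = 417.03 ms.

417 ms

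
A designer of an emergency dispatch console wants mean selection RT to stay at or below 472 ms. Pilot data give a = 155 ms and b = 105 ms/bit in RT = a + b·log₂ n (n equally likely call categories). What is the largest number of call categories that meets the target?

Set 155 + 105·log₂ n ≤ 472 → log₂ n ≤ (472 − 155)/105 = 3.0190.
So n ≤ 2^3.0190 = 8.106; the largest integer n is 8.

8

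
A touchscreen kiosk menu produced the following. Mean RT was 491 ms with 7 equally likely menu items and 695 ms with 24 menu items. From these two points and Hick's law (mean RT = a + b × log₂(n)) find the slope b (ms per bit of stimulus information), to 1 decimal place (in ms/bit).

The slope on a log₂ axis is (695 − 491) / (4.5850 − 2.8074) = 114.761 ms/bit.

114.8 ms/bit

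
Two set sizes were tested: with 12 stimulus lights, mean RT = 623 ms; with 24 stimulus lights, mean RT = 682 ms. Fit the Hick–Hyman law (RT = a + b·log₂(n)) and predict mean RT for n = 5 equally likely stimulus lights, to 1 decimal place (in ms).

With log₂ n on the abscissa the relation is linear; from the two conditions:
  b = (682 − 623) / (log₂ 24 − log₂ 12) = 59 / (4.5850 − 3.5850) = 59.000 ms/bit
  a = 623 − 59.000 × 3.5850 = 411.487 ms
Then RT(5) = 411.487 + 59.000 × log₂ 5 = 411.487 + 59.000 × 2.3219 ≈ 548.481 ms.

548.5 ms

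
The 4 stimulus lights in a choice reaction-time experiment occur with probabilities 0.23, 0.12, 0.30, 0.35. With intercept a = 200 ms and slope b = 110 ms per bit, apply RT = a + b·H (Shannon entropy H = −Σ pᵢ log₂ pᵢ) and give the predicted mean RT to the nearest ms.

H = 0.23·log₂(1/0.23) + 0.12·log₂(1/0.12) + 0.30·log₂(1/0.30) + 0.35·log₂(1/0.35) = 1.9059 bits.
RT = 200 + 110 × 1.9059 = 409.65 ms.

410 ms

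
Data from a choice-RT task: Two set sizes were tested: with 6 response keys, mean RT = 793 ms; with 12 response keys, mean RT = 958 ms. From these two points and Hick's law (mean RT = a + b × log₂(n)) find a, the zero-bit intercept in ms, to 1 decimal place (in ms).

366.5 ms

The slope on a log₂ axis is (958 − 793) / (3.5850 − 2.5850) = 165.000 ms/bit.
Intercept: a = 793 − 165.000·log₂(6) = 366.481 ms.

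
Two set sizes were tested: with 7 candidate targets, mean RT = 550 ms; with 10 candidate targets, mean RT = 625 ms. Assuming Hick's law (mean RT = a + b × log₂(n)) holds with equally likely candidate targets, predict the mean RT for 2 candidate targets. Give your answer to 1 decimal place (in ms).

With log₂ n on the abscissa the relation is linear; from the two conditions:
  b = (625 − 550) / (log₂ 10 − log₂ 7) = 75 / (3.3219 − 2.8074) = 145.752 ms/bit
  a = 550 − 145.752 × 2.8074 = 140.823 ms
Then RT(2) = 140.823 + 145.752 × log₂ 2 = 140.823 + 145.752 × 1 ≈ 286.575 ms.

286.6 ms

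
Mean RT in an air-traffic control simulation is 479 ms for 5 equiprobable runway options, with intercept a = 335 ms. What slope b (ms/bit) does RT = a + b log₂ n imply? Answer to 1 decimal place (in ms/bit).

log₂(5) = 2.3219 bits.
b = (RT − a)/log₂ n = (479 − 335) / 2.3219 = 62.017 ms/bit.

62.0 ms/bit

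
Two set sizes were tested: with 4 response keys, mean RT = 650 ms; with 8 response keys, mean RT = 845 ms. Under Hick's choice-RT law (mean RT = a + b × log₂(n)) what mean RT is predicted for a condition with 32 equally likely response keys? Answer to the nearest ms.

With log₂ n on the abscissa the relation is linear; from the two conditions:
  b = (845 − 650) / (log₂ 8 − log₂ 4) = 195 / (3 − 2) = 195 ms/bit
  a = 650 − 195 × 2 = 260 ms
Then RT(32) = 260 + 195 × log₂ 32 = 260 + 195 × 5 ≈ 1235.000 ms.

1235 ms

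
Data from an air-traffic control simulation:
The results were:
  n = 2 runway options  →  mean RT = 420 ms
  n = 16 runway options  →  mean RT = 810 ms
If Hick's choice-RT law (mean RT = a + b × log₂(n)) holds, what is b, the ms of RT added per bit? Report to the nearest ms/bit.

130 ms/bit

b = (RT₂ − RT₁)/(log₂ n₂ − log₂ n₁) = (810 − 420)/(4 − 1) = 130 ms/bit.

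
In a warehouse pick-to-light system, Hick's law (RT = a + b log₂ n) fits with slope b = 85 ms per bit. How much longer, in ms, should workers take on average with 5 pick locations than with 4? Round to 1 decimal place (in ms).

The intercept a cancels: ΔRT = b·(log₂ n₂ − log₂ n₁) = b·log₂(n₂/n₁).
log₂(5) − log₂(4) = 2.3219 − 2 = 0.3219.
ΔRT = 85 × 0.3219 = 27.364 ms.

27.4 ms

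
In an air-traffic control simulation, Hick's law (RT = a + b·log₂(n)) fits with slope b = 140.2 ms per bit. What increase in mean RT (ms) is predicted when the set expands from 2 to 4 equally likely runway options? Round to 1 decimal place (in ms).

140.2 ms

Only the slope matters, since a is common to both: ΔRT = b·log₂(n₂/n₁).
log₂(4) − log₂(2) = log₂(4/2) = log₂(2) = 1.
ΔRT = 140.2 × 1.0000 = 140.200 ms.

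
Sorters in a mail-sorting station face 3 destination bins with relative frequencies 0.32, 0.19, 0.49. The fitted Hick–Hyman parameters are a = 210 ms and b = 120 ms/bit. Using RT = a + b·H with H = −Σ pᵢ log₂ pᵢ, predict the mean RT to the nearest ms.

Entropy contributions −pᵢ log₂ pᵢ: 0.5260, 0.4552, 0.5043; sum H = 1.4855 bits.
RT = a + bH = 210 + 120·1.4855 = 388.27 ms.

388 ms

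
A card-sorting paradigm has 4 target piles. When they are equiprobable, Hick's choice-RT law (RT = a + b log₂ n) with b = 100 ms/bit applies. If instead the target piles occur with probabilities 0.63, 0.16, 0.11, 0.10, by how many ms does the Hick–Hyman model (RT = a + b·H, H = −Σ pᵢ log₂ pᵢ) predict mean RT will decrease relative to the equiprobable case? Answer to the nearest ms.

47 ms

The RT saving is b·ΔH. Equiprobable H₀ = log₂(4) = 2.0000 bits; with the given probabilities H = 1.5254 bits.
b·(H₀ − H) = 100 × (2.0000 − 1.5254) = 47.46 ms.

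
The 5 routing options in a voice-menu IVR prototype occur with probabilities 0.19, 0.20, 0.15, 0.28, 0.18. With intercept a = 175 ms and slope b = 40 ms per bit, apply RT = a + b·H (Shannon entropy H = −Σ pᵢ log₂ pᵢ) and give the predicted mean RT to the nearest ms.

267 ms

H = 0.19·log₂(1/0.19) + 0.20·log₂(1/0.20) + 0.15·log₂(1/0.15) + 0.28·log₂(1/0.28) + 0.18·log₂(1/0.18) = 2.2897 bits.
RT = 175 + 40 × 2.2897 = 266.59 ms.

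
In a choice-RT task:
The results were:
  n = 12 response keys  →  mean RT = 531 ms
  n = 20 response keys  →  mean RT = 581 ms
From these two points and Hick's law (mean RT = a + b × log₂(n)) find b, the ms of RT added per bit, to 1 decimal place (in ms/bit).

b = (RT₂ − RT₁)/(log₂ n₂ − log₂ n₁) = (581 − 531)/(4.3219 − 3.5850) = 67.846 ms/bit.

67.8 ms/bit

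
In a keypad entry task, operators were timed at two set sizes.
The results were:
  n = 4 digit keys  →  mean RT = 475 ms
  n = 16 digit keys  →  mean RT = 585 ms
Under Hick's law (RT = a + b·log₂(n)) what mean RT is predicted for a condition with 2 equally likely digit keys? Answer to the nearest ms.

420 ms

Fit slope and intercept:
  b = (585 − 475) / (log₂ 16 − log₂ 4) = 110 / (4 − 2) = 55 ms/bit
  a = 475 − 55 × 2 = 365 ms
Then RT(2) = 365 + 55 × log₂ 2 = 365 + 55 × 1 ≈ 420.000 ms.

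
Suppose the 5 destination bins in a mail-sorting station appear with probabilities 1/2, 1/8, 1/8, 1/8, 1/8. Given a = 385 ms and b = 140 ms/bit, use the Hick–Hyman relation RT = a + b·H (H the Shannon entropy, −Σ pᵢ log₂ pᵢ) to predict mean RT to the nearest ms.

665 ms

Each term −pᵢ log₂ pᵢ: 0.5·1 + 0.125·3 + 0.125·3 + 0.125·3 + 0.125·3; summed, H = 2.000 bits.
Mean RT = a + bH = 385 + 140·2.000 = 665.00 ms.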